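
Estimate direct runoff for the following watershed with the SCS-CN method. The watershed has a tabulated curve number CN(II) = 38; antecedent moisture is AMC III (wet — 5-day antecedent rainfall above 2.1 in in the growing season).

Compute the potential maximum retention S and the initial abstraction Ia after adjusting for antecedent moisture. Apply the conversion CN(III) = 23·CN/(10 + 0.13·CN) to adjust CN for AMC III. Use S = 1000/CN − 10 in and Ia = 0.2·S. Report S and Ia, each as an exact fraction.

S = 3100/437 in ≈ 7.094 in; Ia = 620/437 in ≈ 1.419 in

Adjust CN=38 to AMC III: 23·38/(10 + 0.13·38) → 874 ÷ (747/50) = 43700/747 ≈ 58.501
Retention S: 1000/CN − 10 with CN=58.501 → S = 3100/437 ≈ 7.094 in
Ia = 0.2S: 0.2·7.094 = 1.419 in (exactly 620/437)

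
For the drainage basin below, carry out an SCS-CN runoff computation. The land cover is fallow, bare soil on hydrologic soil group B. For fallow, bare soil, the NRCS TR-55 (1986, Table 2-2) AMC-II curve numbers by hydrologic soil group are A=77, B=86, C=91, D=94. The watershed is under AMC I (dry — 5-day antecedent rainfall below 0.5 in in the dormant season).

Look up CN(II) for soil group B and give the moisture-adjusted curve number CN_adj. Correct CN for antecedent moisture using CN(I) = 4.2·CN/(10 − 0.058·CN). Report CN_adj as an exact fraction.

NRCS table: fallow, bare soil, soil group B → CN(II) = 86
Adjust CN=86 to AMC I: 4.2·86/(10 − 0.058·86) → (1806/5) ÷ (1253/250) = 12900/179 ≈ 72.067

CN_adj = 12900/179 ≈ 72.067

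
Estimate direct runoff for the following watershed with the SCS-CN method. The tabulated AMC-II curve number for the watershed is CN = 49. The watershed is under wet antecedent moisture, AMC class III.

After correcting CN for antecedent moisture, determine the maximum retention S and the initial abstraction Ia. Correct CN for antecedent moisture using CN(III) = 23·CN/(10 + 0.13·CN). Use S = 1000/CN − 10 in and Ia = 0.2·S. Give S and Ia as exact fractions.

S = 5100/1127 in ≈ 4.525 in; Ia = 1020/1127 in ≈ 0.905 in

CN(III) from CN(II)=49: (23·49)/(10 + 0.13·49) = 112700/1637 ≈ 68.845
S = 1000/(112700/1637) − 10 = 5100/1127 in ≈ 4.525 in
Initial abstraction Ia = S/5 = (5100/1127)/5 = 1020/1127 ≈ 0.905 in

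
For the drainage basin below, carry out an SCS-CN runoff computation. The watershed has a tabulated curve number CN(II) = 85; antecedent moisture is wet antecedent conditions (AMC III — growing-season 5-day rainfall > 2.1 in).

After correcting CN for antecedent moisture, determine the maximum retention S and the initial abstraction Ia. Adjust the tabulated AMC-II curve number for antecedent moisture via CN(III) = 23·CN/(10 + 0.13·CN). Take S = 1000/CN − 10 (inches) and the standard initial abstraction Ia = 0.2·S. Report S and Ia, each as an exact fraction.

S = 300/391 in ≈ 0.767 in; Ia = 60/391 in ≈ 0.153 in

Adjust CN=85 to AMC III: 23·85/(10 + 0.13·85) → 1955 ÷ (421/20) = 39100/421 ≈ 92.874
Max retention: S = 1000/(39100/421) − 10 = 300/391 in (≈ 0.767 in)
Initial abstraction Ia = S/5 = (300/391)/5 = 60/391 ≈ 0.153 in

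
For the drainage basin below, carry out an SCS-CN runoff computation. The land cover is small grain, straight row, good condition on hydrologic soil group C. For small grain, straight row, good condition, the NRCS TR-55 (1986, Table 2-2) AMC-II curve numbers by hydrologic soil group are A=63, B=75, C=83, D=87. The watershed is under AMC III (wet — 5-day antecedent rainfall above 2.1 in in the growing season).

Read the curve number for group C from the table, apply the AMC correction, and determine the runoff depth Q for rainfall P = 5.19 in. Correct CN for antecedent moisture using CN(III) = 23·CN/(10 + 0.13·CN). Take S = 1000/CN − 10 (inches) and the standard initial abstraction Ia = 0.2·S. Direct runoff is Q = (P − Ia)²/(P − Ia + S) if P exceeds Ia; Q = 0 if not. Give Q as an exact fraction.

Q = 915410746441/215100583900 in ≈ 4.256 in

NRCS table: small grain, straight row, good condition, soil group C → CN(II) = 83
Wet (AMC III): CN(III) = 23·83/(10 + 0.13·83) = 1909/(2079/100) = 190900/2079 ≈ 91.823
S = 1000/(190900/2079) − 10 = 1700/1909 in ≈ 0.891 in
Initial abstraction Ia = S/5 = (1700/1909)/5 = 340/1909 ≈ 0.178 in
P − Ia = 5.190 − 0.178 = 956771/190900 ≈ 5.012 in (> 0, runoff occurs)
Q = (956771/190900)²/((956771/190900) + 1700/1909) = (915410746441/36442810000)/(1126771/190900) = 915410746441/215100583900 in ≈ 4.256 in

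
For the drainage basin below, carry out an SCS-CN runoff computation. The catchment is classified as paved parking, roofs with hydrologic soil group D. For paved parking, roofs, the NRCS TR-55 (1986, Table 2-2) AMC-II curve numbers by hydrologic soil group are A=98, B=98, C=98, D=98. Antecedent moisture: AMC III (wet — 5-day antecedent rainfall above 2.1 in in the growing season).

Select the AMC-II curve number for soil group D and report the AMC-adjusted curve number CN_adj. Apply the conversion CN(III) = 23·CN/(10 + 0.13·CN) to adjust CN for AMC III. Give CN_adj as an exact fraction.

NRCS table: paved parking, roofs, soil group D → CN(II) = 98
Adjust CN=98 to AMC III: 23·98/(10 + 0.13·98) → 2254 ÷ (1137/50) = 112700/1137 ≈ 99.120

CN_adj = 112700/1137 ≈ 99.120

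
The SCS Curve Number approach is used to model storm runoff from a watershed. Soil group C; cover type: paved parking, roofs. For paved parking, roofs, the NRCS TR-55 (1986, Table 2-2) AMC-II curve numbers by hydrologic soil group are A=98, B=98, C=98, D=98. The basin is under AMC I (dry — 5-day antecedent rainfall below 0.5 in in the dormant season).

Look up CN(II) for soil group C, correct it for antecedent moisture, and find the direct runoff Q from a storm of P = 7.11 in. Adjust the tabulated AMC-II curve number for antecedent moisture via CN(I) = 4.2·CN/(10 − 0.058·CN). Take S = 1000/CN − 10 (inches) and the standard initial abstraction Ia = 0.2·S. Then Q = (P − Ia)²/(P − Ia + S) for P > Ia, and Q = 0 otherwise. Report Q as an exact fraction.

Q = 520733981161/79399595100 in ≈ 6.558 in

NRCS table: paved parking, roofs, soil group C → CN(II) = 98
Dry (AMC I): CN(I) = 4.2·98/(10 − 0.058·98) = (2058/5)/(1079/250) = 102900/1079 ≈ 95.366
S = 1000/(102900/1079) − 10 = 500/1029 in ≈ 0.486 in
Ia = 0.2S: 0.2·0.486 = 0.097 in (exactly 100/1029)
Since P=7.110 > Ia=0.097: effective rainfall P−Ia = 721619/102900 in
Q: (721619/102900)² ÷ (771619/102900) = 520733981161/79399595100 in (≈ 6.558 in)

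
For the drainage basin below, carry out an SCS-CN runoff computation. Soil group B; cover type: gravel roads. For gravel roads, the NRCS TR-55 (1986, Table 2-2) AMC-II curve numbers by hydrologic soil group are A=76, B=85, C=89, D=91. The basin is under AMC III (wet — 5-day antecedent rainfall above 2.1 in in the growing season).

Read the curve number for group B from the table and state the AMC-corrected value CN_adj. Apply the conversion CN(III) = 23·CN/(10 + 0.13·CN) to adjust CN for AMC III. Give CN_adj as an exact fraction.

NRCS table: gravel roads, soil group B → CN(II) = 85
CN(III) from CN(II)=85: (23·85)/(10 + 0.13·85) = 39100/421 ≈ 92.874

CN_adj = 39100/421 ≈ 92.874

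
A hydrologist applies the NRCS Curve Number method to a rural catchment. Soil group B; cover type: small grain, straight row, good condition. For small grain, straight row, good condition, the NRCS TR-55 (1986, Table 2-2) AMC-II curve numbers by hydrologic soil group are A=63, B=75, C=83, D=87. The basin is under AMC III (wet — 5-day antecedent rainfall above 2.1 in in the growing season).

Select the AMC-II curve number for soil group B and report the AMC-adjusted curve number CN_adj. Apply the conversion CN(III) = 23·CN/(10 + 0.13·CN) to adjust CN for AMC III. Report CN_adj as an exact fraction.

NRCS table: small grain, straight row, good condition, soil group B → CN(II) = 75
CN(III) from CN(II)=75: (23·75)/(10 + 0.13·75) = 6900/79 ≈ 87.342

CN_adj = 6900/79 ≈ 87.342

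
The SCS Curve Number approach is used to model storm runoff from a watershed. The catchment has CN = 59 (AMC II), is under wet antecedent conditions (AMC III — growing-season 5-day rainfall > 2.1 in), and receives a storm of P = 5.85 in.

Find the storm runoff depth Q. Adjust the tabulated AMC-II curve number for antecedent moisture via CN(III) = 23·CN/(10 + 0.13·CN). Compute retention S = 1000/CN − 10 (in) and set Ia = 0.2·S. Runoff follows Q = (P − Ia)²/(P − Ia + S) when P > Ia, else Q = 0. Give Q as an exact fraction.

Q = 20268932161/6089374660 in ≈ 3.329 in

Wet (AMC III): CN(III) = 23·59/(10 + 0.13·59) = 1357/(1767/100) = 135700/1767 ≈ 76.797
S = 1000/(135700/1767) − 10 = 4100/1357 in ≈ 3.021 in
Ia = 0.2S: 0.2·3.021 = 0.604 in (exactly 820/1357)
Excess rainfall: 5.850 − 0.604 = 5.246 in; P > Ia so Q > 0
Q: (142369/27140)² ÷ (224369/27140) = 20268932161/6089374660 in (≈ 3.329 in)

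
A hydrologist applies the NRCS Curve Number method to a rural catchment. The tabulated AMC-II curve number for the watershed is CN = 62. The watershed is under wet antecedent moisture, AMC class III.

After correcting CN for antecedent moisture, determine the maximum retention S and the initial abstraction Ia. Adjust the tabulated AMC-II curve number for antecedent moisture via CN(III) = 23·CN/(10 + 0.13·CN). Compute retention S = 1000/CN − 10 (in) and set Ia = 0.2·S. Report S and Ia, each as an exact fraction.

S = 1900/713 in ≈ 2.665 in; Ia = 380/713 in ≈ 0.533 in

CN(III) from CN(II)=62: (23·62)/(10 + 0.13·62) = 71300/903 ≈ 78.959
S = 1000/(71300/903) − 10 = 1900/713 in ≈ 2.665 in
Ia = 0.2S: 0.2·2.665 = 0.533 in (exactly 380/713)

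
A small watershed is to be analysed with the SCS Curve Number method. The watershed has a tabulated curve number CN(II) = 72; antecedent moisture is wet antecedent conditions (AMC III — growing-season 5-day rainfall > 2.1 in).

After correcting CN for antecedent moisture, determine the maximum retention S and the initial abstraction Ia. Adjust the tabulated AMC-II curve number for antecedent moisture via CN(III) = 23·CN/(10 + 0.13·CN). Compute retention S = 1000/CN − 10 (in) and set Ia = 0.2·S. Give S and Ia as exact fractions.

S = 350/207 in ≈ 1.691 in; Ia = 70/207 in ≈ 0.338 in

Wet (AMC III): CN(III) = 23·72/(10 + 0.13·72) = 1656/(484/25) = 10350/121 ≈ 85.537
Max retention: S = 1000/(10350/121) − 10 = 350/207 in (≈ 1.691 in)
Ia = 0.2S: 0.2·1.691 = 0.338 in (exactly 70/207)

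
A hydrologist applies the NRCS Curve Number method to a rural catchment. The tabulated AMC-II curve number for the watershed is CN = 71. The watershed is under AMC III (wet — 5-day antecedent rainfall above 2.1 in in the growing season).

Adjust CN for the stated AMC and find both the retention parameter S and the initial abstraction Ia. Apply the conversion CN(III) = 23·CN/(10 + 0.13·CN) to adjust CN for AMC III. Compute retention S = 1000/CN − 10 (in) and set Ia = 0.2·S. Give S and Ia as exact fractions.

S = 2900/1633 in ≈ 1.776 in; Ia = 580/1633 in ≈ 0.355 in

CN(III) from CN(II)=71: (23·71)/(10 + 0.13·71) = 163300/1923 ≈ 84.919
S = 1000/(163300/1923) − 10 = 2900/1633 in ≈ 1.776 in
Ia = 0.2·(2900/1633) = 580/1633 in ≈ 0.355 in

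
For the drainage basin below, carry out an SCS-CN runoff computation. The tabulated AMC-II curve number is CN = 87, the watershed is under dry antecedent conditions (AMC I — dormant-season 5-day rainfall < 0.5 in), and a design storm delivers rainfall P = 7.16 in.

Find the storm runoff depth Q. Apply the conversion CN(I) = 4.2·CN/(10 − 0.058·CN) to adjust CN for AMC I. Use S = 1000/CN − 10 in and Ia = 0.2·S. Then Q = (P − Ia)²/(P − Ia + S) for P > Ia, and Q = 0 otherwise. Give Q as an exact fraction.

Dry (AMC I): CN(I) = 4.2·87/(10 − 0.058·87) = (1827/5)/(2477/500) = 182700/2477 ≈ 73.759
Max retention: S = 1000/(182700/2477) − 10 = 6500/1827 in (≈ 3.558 in)
Ia = 0.2·(6500/1827) = 1300/1827 in ≈ 0.712 in
Since P=7.160 > Ia=0.712: effective rainfall P−Ia = 294533/45675 in
Q = (294533/45675)²/((294533/45675) + 6500/1827) = (86749688089/2086205625)/(457033/45675) = 86749688089/20874982275 in ≈ 4.156 in

Q = 86749688089/20874982275 in ≈ 4.156 in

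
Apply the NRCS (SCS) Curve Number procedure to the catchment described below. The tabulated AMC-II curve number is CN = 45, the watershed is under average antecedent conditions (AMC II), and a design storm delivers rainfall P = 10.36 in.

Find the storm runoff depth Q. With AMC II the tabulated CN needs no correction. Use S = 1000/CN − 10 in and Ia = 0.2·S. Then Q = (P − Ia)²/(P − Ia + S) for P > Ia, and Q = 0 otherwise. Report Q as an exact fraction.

Q = 3171961/1019475 in ≈ 3.111 in

CN(II) = 45; AMC II needs no correction.
Max retention: S = 1000/45 − 10 = 110/9 in (≈ 12.222 in)
Ia = 0.2·(110/9) = 22/9 in ≈ 2.444 in
P − Ia = 10.360 − 2.444 = 1781/225 ≈ 7.916 in (> 0, runoff occurs)
Q = (1781/225)²/((1781/225) + 110/9) = (3171961/50625)/(4531/225) = 3171961/1019475 in ≈ 3.111 in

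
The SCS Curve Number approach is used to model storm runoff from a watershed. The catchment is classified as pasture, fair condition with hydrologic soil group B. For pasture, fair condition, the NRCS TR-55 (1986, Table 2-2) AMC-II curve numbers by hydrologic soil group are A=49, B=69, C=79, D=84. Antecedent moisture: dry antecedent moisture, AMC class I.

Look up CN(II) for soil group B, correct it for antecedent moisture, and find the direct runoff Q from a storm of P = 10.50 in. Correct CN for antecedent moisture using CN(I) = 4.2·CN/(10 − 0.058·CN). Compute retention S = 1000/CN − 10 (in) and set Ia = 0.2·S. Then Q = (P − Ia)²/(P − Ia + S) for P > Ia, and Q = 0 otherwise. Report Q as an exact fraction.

Q = 587044441/160053642 in ≈ 3.668 in

NRCS table: pasture, fair condition, soil group B → CN(II) = 69
Dry (AMC I): CN(I) = 4.2·69/(10 − 0.058·69) = (1449/5)/(2999/500) = 144900/2999 ≈ 48.316
S = 1000/(144900/2999) − 10 = 15500/1449 in ≈ 10.697 in
Ia = 0.2·(15500/1449) = 3100/1449 in ≈ 2.139 in
Since P=10.500 > Ia=2.139: effective rainfall P−Ia = 24229/2898 in
Q = (24229/2898)²/((24229/2898) + 15500/1449) = (587044441/8398404)/(55229/2898) = 587044441/160053642 in ≈ 3.668 in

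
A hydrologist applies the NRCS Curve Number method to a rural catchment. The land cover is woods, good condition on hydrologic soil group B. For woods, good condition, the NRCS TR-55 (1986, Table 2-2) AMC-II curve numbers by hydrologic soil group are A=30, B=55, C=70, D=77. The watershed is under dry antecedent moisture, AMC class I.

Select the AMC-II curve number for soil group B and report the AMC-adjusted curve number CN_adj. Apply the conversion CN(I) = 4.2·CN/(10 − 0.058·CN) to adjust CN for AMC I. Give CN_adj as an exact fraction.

NRCS table: woods, good condition, soil group B → CN(II) = 55
Dry (AMC I): CN(I) = 4.2·55/(10 − 0.058·55) = 231/(681/100) = 7700/227 ≈ 33.921

CN_adj = 7700/227 ≈ 33.921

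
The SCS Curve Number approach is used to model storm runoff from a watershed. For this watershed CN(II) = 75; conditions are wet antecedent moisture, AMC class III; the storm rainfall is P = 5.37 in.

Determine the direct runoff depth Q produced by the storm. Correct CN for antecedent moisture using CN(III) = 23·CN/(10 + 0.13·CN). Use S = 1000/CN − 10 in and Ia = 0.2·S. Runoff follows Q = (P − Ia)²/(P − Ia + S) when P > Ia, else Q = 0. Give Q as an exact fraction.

CN(III) from CN(II)=75: (23·75)/(10 + 0.13·75) = 6900/79 ≈ 87.342
Retention S: 1000/CN − 10 with CN=87.342 → S = 100/69 ≈ 1.449 in
Ia = 0.2·(100/69) = 20/69 in ≈ 0.290 in
P − Ia = 5.370 − 0.290 = 35053/6900 ≈ 5.080 in (> 0, runoff occurs)
Q: (35053/6900)² ÷ (45053/6900) = 1228712809/310865700 in (≈ 3.953 in)

Q = 1228712809/310865700 in ≈ 3.953 in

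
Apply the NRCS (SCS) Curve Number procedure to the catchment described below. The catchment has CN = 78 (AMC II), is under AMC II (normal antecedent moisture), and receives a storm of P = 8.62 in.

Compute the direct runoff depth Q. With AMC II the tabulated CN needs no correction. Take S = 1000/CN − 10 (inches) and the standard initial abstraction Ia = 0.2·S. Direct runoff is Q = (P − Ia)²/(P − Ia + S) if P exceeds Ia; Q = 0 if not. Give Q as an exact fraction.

AMC II — tabulated CN = 78 applies directly.
Retention S: 1000/CN − 10 with CN=78.000 → S = 110/39 ≈ 2.821 in
Ia = 0.2·(110/39) = 22/39 in ≈ 0.564 in
P − Ia = 8.620 − 0.564 = 15709/1950 ≈ 8.056 in (> 0, runoff occurs)
Q = (15709/1950)²/((15709/1950) + 110/39) = (246772681/3802500)/(21209/1950) = 246772681/41357550 in ≈ 5.967 in

Q = 246772681/41357550 in ≈ 5.967 in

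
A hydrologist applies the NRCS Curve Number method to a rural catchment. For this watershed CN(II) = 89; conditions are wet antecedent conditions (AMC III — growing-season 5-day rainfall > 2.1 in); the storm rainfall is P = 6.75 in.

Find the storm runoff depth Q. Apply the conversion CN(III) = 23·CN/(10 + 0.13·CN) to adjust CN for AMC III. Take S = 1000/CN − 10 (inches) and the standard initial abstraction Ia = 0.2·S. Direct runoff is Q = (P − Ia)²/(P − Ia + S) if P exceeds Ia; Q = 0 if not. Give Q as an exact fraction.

Q = 2958163321/481364332 in ≈ 6.145 in

Wet (AMC III): CN(III) = 23·89/(10 + 0.13·89) = 2047/(2157/100) = 204700/2157 ≈ 94.900
Retention S: 1000/CN − 10 with CN=94.900 → S = 1100/2047 ≈ 0.537 in
Initial abstraction Ia = S/5 = (1100/2047)/5 = 220/2047 ≈ 0.107 in
Excess rainfall: 6.750 − 0.107 = 6.643 in; P > Ia so Q > 0
Q = (54389/8188)²/((54389/8188) + 1100/2047) = (2958163321/67043344)/(58789/8188) = 2958163321/481364332 in ≈ 6.145 in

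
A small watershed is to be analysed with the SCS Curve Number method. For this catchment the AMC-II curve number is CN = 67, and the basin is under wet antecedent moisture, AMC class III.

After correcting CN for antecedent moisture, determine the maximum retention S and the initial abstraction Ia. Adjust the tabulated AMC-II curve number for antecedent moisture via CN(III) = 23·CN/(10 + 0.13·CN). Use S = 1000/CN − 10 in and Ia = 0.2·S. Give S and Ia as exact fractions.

Wet (AMC III): CN(III) = 23·67/(10 + 0.13·67) = 1541/(1871/100) = 154100/1871 ≈ 82.362
S = 1000/(154100/1871) − 10 = 3300/1541 in ≈ 2.141 in
Ia = 0.2S: 0.2·2.141 = 0.428 in (exactly 660/1541)

S = 3300/1541 in ≈ 2.141 in; Ia = 660/1541 in ≈ 0.428 in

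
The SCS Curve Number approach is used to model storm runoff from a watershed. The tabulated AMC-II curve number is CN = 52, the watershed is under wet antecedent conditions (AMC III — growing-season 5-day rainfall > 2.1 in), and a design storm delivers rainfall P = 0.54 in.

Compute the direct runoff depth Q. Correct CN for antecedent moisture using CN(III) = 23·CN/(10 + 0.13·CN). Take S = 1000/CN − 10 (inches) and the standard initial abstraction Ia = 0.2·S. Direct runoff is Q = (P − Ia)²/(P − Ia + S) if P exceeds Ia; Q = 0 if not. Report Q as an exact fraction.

Q = 0 in ≈ 0.000 in

Adjust CN=52 to AMC III: 23·52/(10 + 0.13·52) → 1196 ÷ (419/25) = 29900/419 ≈ 71.360
S = 1000/(29900/419) − 10 = 1200/299 in ≈ 4.013 in
Ia = 0.2·(1200/299) = 240/299 in ≈ 0.803 in
P = 0.540 ≤ Ia = 0.803 in: entire storm abstracted, Q = 0.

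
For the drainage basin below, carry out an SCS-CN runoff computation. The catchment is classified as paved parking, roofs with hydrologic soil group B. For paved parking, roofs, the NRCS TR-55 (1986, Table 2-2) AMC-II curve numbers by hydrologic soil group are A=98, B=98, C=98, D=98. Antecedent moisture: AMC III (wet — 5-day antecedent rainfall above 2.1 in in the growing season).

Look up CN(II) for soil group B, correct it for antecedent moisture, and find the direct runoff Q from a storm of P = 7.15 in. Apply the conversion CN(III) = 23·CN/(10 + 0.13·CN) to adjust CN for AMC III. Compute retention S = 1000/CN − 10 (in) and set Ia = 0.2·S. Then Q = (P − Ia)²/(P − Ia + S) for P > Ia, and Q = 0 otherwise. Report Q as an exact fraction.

Q = 25844099121/3668632940 in ≈ 7.045 in

NRCS table: paved parking, roofs, soil group B → CN(II) = 98
CN(III) from CN(II)=98: (23·98)/(10 + 0.13·98) = 112700/1137 ≈ 99.120
S = 1000/(112700/1137) − 10 = 100/1127 in ≈ 0.089 in
Initial abstraction Ia = S/5 = (100/1127)/5 = 20/1127 ≈ 0.018 in
P − Ia = 7.150 − 0.018 = 160761/22540 ≈ 7.132 in (> 0, runoff occurs)
Q = (160761/22540)²/((160761/22540) + 100/1127) = (25844099121/508051600)/(162761/22540) = 25844099121/3668632940 in ≈ 7.045 in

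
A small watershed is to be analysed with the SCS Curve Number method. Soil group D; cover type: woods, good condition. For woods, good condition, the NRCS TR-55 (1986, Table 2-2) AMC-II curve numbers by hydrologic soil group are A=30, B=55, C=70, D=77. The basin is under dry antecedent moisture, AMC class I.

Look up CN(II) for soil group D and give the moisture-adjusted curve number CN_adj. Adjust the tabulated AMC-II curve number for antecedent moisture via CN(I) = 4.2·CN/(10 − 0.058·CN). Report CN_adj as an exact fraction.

CN_adj = 161700/2767 ≈ 58.439

NRCS table: woods, good condition, soil group D → CN(II) = 77
CN(I) from CN(II)=77: (4.2·77)/(10 − 0.058·77) = 161700/2767 ≈ 58.439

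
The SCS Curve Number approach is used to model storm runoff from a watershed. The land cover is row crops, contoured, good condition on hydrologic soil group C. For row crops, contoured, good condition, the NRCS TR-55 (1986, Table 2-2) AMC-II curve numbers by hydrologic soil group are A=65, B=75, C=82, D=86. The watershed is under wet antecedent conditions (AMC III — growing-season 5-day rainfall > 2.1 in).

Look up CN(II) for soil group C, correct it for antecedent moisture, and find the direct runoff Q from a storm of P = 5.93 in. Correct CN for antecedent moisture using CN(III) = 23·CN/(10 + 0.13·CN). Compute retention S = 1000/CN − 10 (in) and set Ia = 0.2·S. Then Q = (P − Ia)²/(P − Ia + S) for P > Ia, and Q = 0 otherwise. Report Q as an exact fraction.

NRCS table: row crops, contoured, good condition, soil group C → CN(II) = 82
CN(III) from CN(II)=82: (23·82)/(10 + 0.13·82) = 94300/1033 ≈ 91.288
Max retention: S = 1000/(94300/1033) − 10 = 900/943 in (≈ 0.954 in)
Ia = 0.2·(900/943) = 180/943 in ≈ 0.191 in
Excess rainfall: 5.930 − 0.191 = 5.739 in; P > Ia so Q > 0
Q: (541199/94300)² ÷ (631199/94300) = 292896357601/59522065700 in (≈ 4.921 in)

Q = 292896357601/59522065700 in ≈ 4.921 in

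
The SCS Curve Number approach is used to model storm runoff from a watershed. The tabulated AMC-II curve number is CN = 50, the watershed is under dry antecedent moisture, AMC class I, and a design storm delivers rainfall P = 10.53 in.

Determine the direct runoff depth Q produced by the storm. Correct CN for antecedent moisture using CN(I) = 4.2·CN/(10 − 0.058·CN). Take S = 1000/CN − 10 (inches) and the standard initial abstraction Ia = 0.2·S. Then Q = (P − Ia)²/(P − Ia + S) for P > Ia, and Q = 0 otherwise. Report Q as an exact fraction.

Q = 146724769/130437300 in ≈ 1.125 in

CN(I) from CN(II)=50: (4.2·50)/(10 − 0.058·50) = 2100/71 ≈ 29.577
Max retention: S = 1000/(2100/71) − 10 = 500/21 in (≈ 23.810 in)
Ia = 0.2·(500/21) = 100/21 in ≈ 4.762 in
Excess rainfall: 10.530 − 4.762 = 5.768 in; P > Ia so Q > 0
Q = (12113/2100)²/((12113/2100) + 500/21) = (146724769/4410000)/(62113/2100) = 146724769/130437300 in ≈ 1.125 in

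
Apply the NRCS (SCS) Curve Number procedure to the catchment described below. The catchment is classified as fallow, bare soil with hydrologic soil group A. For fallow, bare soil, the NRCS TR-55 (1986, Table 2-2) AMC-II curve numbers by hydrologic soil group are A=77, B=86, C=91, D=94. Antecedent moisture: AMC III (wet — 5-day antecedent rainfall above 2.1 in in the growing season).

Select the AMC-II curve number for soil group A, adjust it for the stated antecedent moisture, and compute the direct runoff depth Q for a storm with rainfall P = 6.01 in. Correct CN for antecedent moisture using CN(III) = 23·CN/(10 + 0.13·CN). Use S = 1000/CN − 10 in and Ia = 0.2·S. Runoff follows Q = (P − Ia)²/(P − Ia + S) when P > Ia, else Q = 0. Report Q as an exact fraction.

NRCS table: fallow, bare soil, soil group A → CN(II) = 77
Adjust CN=77 to AMC III: 23·77/(10 + 0.13·77) → 1771 ÷ (2001/100) = 7700/87 ≈ 88.506
Max retention: S = 1000/(7700/87) − 10 = 100/77 in (≈ 1.299 in)
Ia = 0.2S: 0.2·1.299 = 0.260 in (exactly 20/77)
Excess rainfall: 6.010 − 0.260 = 5.750 in; P > Ia so Q > 0
Q: (44277/7700)² ÷ (54277/7700) = 1960452729/417932900 in (≈ 4.691 in)

Q = 1960452729/417932900 in ≈ 4.691 in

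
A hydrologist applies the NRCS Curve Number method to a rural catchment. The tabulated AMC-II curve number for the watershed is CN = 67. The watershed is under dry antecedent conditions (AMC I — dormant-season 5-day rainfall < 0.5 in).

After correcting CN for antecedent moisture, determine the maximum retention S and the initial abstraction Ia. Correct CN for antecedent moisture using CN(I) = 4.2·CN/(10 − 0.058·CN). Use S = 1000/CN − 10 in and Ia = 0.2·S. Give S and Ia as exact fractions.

S = 5500/469 in ≈ 11.727 in; Ia = 1100/469 in ≈ 2.345 in

Dry (AMC I): CN(I) = 4.2·67/(10 − 0.058·67) = (1407/5)/(3057/500) = 46900/1019 ≈ 46.026
S = 1000/(46900/1019) − 10 = 5500/469 in ≈ 11.727 in
Ia = 0.2S: 0.2·11.727 = 2.345 in (exactly 1100/469)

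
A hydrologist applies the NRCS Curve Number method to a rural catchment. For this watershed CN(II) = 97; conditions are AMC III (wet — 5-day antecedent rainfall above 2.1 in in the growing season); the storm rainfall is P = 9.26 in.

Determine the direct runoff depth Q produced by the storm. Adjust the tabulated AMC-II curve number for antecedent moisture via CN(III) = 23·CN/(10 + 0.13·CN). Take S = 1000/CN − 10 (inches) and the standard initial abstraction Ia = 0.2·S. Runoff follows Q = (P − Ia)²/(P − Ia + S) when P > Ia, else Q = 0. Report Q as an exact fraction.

Q = 1060803182209/116564507150 in ≈ 9.101 in

CN(III) from CN(II)=97: (23·97)/(10 + 0.13·97) = 223100/2261 ≈ 98.673
S = 1000/(223100/2261) − 10 = 300/2231 in ≈ 0.134 in
Ia = 0.2S: 0.2·0.134 = 0.027 in (exactly 60/2231)
Since P=9.260 > Ia=0.027: effective rainfall P−Ia = 1029953/111550 in
Runoff Q = (P−Ia)²/(P−Ia+S) = (9.233)²/(9.233+0.134) = 1060803182209/116564507150 ≈ 9.101 in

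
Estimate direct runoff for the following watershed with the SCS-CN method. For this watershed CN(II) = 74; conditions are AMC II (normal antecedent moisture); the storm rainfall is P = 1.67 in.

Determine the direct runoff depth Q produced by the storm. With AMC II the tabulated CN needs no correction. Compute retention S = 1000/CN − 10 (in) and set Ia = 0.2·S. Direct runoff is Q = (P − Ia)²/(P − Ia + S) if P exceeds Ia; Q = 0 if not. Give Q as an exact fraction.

Q = 12809241/61342300 in ≈ 0.209 in

AMC II — tabulated CN = 74 applies directly.
Retention S: 1000/CN − 10 with CN=74.000 → S = 130/37 ≈ 3.514 in
Ia = 0.2S: 0.2·3.514 = 0.703 in (exactly 26/37)
P − Ia = 1.670 − 0.703 = 3579/3700 ≈ 0.967 in (> 0, runoff occurs)
Runoff Q = (P−Ia)²/(P−Ia+S) = (0.967)²/(0.967+3.514) = 12809241/61342300 ≈ 0.209 in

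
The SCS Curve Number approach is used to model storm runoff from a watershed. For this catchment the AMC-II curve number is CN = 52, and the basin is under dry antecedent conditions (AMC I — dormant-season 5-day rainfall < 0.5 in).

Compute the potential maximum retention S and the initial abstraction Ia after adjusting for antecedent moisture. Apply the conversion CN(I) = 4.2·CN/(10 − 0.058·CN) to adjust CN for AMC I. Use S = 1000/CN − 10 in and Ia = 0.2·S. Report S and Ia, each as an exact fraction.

CN(I) from CN(II)=52: (4.2·52)/(10 − 0.058·52) = 9100/291 ≈ 31.271
Max retention: S = 1000/(9100/291) − 10 = 2000/91 in (≈ 21.978 in)
Ia = 0.2S: 0.2·21.978 = 4.396 in (exactly 400/91)

S = 2000/91 in ≈ 21.978 in; Ia = 400/91 in ≈ 4.396 in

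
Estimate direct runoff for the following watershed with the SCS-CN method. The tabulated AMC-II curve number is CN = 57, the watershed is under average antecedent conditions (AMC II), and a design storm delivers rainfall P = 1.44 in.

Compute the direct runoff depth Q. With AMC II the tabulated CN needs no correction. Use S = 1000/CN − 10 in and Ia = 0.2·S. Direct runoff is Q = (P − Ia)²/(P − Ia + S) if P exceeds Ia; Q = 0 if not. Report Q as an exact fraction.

Q = 0 in ≈ 0.000 in

Average conditions: CN = 57 (no AMC adjustment).
S = 1000/57 − 10 = 430/57 in ≈ 7.544 in
Initial abstraction Ia = S/5 = (430/57)/5 = 86/57 ≈ 1.509 in
P = 1.440 ≤ Ia = 1.509 in: entire storm abstracted, Q = 0.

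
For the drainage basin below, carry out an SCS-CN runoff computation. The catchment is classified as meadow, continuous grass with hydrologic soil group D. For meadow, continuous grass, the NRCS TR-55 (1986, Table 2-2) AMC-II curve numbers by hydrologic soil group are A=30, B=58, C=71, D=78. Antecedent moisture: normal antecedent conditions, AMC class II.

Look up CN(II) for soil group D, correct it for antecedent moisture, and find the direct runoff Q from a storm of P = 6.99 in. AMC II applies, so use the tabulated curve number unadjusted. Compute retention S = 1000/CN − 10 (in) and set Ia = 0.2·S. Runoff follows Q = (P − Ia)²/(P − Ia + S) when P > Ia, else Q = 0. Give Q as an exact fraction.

Q = 628053721/140637900 in ≈ 4.466 in

NRCS table: meadow, continuous grass, soil group D → CN(II) = 78
Average conditions: CN = 78 (no AMC adjustment).
Retention S: 1000/CN − 10 with CN=78.000 → S = 110/39 ≈ 2.821 in
Ia = 0.2S: 0.2·2.821 = 0.564 in (exactly 22/39)
P − Ia = 6.990 − 0.564 = 25061/3900 ≈ 6.426 in (> 0, runoff occurs)
Q: (25061/3900)² ÷ (36061/3900) = 628053721/140637900 in (≈ 4.466 in)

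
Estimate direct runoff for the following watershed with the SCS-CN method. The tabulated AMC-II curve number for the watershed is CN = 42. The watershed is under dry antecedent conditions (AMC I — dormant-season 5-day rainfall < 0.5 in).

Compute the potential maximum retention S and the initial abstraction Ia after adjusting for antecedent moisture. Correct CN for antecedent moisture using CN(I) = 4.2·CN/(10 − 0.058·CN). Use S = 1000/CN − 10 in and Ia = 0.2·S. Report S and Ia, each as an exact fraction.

S = 14500/441 in ≈ 32.880 in; Ia = 2900/441 in ≈ 6.576 in

Dry (AMC I): CN(I) = 4.2·42/(10 − 0.058·42) = (882/5)/(1891/250) = 44100/1891 ≈ 23.321
Max retention: S = 1000/(44100/1891) − 10 = 14500/441 in (≈ 32.880 in)
Ia = 0.2S: 0.2·32.880 = 6.576 in (exactly 2900/441)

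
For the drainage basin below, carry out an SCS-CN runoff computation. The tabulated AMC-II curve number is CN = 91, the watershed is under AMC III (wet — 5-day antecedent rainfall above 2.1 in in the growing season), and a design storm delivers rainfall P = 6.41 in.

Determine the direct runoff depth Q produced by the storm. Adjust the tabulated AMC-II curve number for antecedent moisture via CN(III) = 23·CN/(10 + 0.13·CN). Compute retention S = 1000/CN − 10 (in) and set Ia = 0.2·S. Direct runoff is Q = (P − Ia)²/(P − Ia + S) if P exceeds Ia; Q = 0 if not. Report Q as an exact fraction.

Wet (AMC III): CN(III) = 23·91/(10 + 0.13·91) = 2093/(2183/100) = 209300/2183 ≈ 95.877
Max retention: S = 1000/(209300/2183) − 10 = 900/2093 in (≈ 0.430 in)
Initial abstraction Ia = S/5 = (900/2093)/5 = 180/2093 ≈ 0.086 in
Since P=6.410 > Ia=0.086: effective rainfall P−Ia = 1323613/209300 in
Q = (1323613/209300)²/((1323613/209300) + 900/2093) = (1751951373769/43806490000)/(1413613/209300) = 1751951373769/295869200900 in ≈ 5.921 in

Q = 1751951373769/295869200900 in ≈ 5.921 in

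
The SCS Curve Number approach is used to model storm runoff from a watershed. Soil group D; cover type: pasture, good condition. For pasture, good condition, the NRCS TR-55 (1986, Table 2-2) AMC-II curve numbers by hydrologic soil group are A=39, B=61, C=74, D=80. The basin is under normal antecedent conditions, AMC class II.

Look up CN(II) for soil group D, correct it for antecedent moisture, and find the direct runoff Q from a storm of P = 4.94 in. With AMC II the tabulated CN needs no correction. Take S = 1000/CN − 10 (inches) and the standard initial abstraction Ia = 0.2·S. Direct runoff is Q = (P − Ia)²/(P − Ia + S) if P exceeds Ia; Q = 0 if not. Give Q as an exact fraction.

NRCS table: pasture, good condition, soil group D → CN(II) = 80
Average conditions: CN = 80 (no AMC adjustment).
S = 1000/80 − 10 = 5/2 in ≈ 2.500 in
Ia = 0.2·(5/2) = 1/2 in ≈ 0.500 in
Excess rainfall: 4.940 − 0.500 = 4.440 in; P > Ia so Q > 0
Q = (111/25)²/((111/25) + 5/2) = (12321/625)/(347/50) = 24642/8675 in ≈ 2.841 in

Q = 24642/8675 in ≈ 2.841 in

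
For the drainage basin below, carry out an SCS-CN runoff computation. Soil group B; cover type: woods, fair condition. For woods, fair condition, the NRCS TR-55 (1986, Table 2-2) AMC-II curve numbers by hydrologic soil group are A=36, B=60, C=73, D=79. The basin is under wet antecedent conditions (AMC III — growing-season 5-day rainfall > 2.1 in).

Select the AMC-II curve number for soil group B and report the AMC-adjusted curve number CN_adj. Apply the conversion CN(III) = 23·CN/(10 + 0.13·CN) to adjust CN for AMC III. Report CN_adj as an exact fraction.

NRCS table: woods, fair condition, soil group B → CN(II) = 60
Adjust CN=60 to AMC III: 23·60/(10 + 0.13·60) → 1380 ÷ (89/5) = 6900/89 ≈ 77.528

CN_adj = 6900/89 ≈ 77.528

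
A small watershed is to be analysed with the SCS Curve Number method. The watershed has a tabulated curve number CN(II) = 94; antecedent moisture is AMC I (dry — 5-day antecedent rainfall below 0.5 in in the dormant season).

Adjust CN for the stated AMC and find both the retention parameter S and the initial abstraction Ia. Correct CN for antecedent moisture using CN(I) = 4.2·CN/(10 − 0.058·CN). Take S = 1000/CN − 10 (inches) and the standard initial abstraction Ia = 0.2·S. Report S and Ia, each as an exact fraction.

S = 500/329 in ≈ 1.520 in; Ia = 100/329 in ≈ 0.304 in

CN(I) from CN(II)=94: (4.2·94)/(10 − 0.058·94) = 32900/379 ≈ 86.807
S = 1000/(32900/379) − 10 = 500/329 in ≈ 1.520 in
Ia = 0.2S: 0.2·1.520 = 0.304 in (exactly 100/329)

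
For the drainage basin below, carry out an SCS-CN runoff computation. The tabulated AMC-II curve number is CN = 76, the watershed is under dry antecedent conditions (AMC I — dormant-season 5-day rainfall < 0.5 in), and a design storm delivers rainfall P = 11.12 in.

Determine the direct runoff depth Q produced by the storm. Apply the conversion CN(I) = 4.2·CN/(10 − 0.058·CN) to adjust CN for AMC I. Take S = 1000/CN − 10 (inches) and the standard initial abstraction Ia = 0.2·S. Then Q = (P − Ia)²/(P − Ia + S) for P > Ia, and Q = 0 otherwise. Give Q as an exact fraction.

Q = 511168338/94719275 in ≈ 5.397 in

Dry (AMC I): CN(I) = 4.2·76/(10 − 0.058·76) = (1596/5)/(699/125) = 13300/233 ≈ 57.082
Retention S: 1000/CN − 10 with CN=57.082 → S = 1000/133 ≈ 7.519 in
Ia = 0.2·(1000/133) = 200/133 in ≈ 1.504 in
Excess rainfall: 11.120 − 1.504 = 9.616 in; P > Ia so Q > 0
Q = (31974/3325)²/((31974/3325) + 1000/133) = (1022336676/11055625)/(56974/3325) = 511168338/94719275 in ≈ 5.397 in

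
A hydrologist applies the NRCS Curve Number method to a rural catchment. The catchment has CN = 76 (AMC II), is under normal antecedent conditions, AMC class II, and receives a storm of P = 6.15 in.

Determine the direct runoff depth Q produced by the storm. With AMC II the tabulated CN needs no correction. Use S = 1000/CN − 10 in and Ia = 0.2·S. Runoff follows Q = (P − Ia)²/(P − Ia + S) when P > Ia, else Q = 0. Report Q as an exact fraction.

Q = 1465803/417620 in ≈ 3.510 in

CN(II) = 76; AMC II needs no correction.
Retention S: 1000/CN − 10 with CN=76.000 → S = 60/19 ≈ 3.158 in
Ia = 0.2S: 0.2·3.158 = 0.632 in (exactly 12/19)
Since P=6.150 > Ia=0.632: effective rainfall P−Ia = 2097/380 in
Q = (2097/380)²/((2097/380) + 60/19) = (4397409/144400)/(3297/380) = 1465803/417620 in ≈ 3.510 in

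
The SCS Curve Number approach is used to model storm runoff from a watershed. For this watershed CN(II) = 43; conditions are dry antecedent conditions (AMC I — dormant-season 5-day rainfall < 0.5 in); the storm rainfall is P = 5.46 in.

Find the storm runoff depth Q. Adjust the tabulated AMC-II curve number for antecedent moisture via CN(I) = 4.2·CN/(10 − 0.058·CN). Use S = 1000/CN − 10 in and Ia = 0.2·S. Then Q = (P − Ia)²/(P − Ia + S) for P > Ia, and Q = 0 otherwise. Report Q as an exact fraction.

CN(I) from CN(II)=43: (4.2·43)/(10 − 0.058·43) = 30100/1251 ≈ 24.061
S = 1000/(30100/1251) − 10 = 9500/301 in ≈ 31.561 in
Initial abstraction Ia = S/5 = (9500/301)/5 = 1900/301 ≈ 6.312 in
P = 5.460 ≤ Ia = 6.312 in: entire storm abstracted, Q = 0.

Q = 0 in ≈ 0.000 in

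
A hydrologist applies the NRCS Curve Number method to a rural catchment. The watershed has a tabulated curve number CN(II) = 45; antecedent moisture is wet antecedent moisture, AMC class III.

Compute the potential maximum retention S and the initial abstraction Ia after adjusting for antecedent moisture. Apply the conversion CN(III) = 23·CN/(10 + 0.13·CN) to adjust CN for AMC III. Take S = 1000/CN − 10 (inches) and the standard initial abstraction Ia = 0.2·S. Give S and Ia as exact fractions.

S = 1100/207 in ≈ 5.314 in; Ia = 220/207 in ≈ 1.063 in

CN(III) from CN(II)=45: (23·45)/(10 + 0.13·45) = 20700/317 ≈ 65.300
Max retention: S = 1000/(20700/317) − 10 = 1100/207 in (≈ 5.314 in)
Initial abstraction Ia = S/5 = (1100/207)/5 = 220/207 ≈ 1.063 in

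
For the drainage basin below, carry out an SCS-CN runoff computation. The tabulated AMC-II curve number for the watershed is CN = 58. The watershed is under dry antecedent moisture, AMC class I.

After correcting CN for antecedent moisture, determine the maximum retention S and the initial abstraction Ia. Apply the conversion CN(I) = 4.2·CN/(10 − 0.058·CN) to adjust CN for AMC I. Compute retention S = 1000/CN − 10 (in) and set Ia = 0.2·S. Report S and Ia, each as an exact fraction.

Adjust CN=58 to AMC I: 4.2·58/(10 − 0.058·58) → (1218/5) ÷ (1659/250) = 2900/79 ≈ 36.709
S = 1000/(2900/79) − 10 = 500/29 in ≈ 17.241 in
Ia = 0.2S: 0.2·17.241 = 3.448 in (exactly 100/29)

S = 500/29 in ≈ 17.241 in; Ia = 100/29 in ≈ 3.448 in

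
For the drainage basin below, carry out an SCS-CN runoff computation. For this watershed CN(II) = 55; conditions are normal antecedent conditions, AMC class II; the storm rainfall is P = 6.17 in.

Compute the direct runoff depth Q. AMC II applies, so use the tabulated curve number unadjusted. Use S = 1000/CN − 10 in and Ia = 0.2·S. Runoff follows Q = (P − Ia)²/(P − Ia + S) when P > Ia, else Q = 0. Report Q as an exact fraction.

Q = 24870169/15385700 in ≈ 1.616 in

AMC II — tabulated CN = 55 applies directly.
Max retention: S = 1000/55 − 10 = 90/11 in (≈ 8.182 in)
Initial abstraction Ia = S/5 = (90/11)/5 = 18/11 ≈ 1.636 in
P − Ia = 6.170 − 1.636 = 4987/1100 ≈ 4.534 in (> 0, runoff occurs)
Runoff Q = (P−Ia)²/(P−Ia+S) = (4.534)²/(4.534+8.182) = 24870169/15385700 ≈ 1.616 in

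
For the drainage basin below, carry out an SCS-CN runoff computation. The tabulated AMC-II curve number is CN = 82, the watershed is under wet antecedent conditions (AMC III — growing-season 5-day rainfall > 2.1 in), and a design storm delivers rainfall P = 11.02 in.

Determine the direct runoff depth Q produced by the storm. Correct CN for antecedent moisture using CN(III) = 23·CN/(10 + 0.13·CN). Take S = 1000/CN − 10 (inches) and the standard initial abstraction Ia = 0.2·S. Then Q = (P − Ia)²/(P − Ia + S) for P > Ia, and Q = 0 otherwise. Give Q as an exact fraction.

Q = 260705211649/26196209950 in ≈ 9.952 in

Wet (AMC III): CN(III) = 23·82/(10 + 0.13·82) = 1886/(1033/50) = 94300/1033 ≈ 91.288
S = 1000/(94300/1033) − 10 = 900/943 in ≈ 0.954 in
Initial abstraction Ia = S/5 = (900/943)/5 = 180/943 ≈ 0.191 in
Since P=11.020 > Ia=0.191: effective rainfall P−Ia = 510593/47150 in
Q = (510593/47150)²/((510593/47150) + 900/943) = (260705211649/2223122500)/(555593/47150) = 260705211649/26196209950 in ≈ 9.952 in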